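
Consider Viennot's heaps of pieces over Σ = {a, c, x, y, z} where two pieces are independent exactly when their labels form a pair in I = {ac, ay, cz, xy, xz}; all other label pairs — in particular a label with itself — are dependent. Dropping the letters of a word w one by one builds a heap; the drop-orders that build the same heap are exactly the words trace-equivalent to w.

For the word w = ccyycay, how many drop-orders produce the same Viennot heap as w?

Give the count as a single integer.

0(c) covers ∅
1(c) covers 0:c
2(y) covers 1:c
3(y) covers 2:y
4(c) covers 3:y
5(a) covers ∅
6(y) covers 4:c
floor of heap: 0:c, 5:a
completions by unplaced set U, small U first (add the entries for U minus each lowest piece of U):
  |U|=1: {5}:1  {6}:1
  |U|=2: {4,6}:1  {5,6}:2
  |U|=3: {3,4,6}:1  {4,5,6}:3
  |U|=4: {2,3,4,6}:1  {3,4,5,6}:4
  |U|=5: {1,2,3,4,6}:1  {2,3,4,5,6}:5
  start at 0(c): 6
  start at 5(a): 1
sum over floor = 7

7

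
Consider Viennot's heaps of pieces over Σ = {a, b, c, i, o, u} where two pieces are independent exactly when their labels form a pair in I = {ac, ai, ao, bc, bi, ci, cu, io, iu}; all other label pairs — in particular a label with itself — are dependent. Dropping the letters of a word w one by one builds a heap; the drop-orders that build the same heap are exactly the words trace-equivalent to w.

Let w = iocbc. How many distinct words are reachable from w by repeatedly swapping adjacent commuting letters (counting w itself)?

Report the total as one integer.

15

0(i) covers ∅
1(o) covers ∅
2(c) covers 1:o
3(b) covers 1:o
4(c) covers 2:c
floor of heap: 0:i, 1:o
completions by unplaced set U, small U first (add the entries for U minus each lowest piece of U):
  |U|=1: {0}:1  {3}:1  {4}:1
  |U|=2: {0,3}:2  {0,4}:2  {2,4}:1  {3,4}:2
  |U|=3: {0,2,4}:3  {0,3,4}:6  {2,3,4}:3
  start at 0(i): 3
  start at 1(o): 12
sum over floor = 15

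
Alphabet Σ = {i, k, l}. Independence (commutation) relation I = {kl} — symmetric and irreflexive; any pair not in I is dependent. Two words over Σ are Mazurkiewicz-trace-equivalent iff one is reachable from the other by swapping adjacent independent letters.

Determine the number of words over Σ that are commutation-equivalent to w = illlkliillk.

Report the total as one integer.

piece 0:i — minimal
piece 1:l rests on {0:i}
piece 2:l rests on {1:l}
piece 3:l rests on {2:l}
piece 4:k rests on {0:i}
piece 5:l rests on {3:l}
piece 6:i rests on {4:k, 5:l}
piece 7:i rests on {6:i}
piece 8:l rests on {7:i}
piece 9:l rests on {8:l}
piece 10:k rests on {7:i}
minimal pieces: {0:i}
ways to finish when only these pieces remain (= sum over removing one remaining piece with nothing left below it):
  1 left: {9}→1  {10}→1
  2 left: {8,9}→1  {9,10}→2
  3 left: {8,9,10}→3
  4 left: {7,8,9,10}→3
  5 left: {6,7,8,9,10}→3
  6 left: {4,6,7,8,9,10}→3  {5,6,7,8,9,10}→3
  7 left: {3,5,6,7,8,9,10}→3  {4,5,6,7,8,9,10}→6
  8 left: {2,3,5,6,7,8,9,10}→3  {3,4,5,6,7,8,9,10}→9
  9 left: {1,2,3,5,6,7,8,9,10}→3  {2,3,4,5,6,7,8,9,10}→12
  placing 0:i first → 15 extensions

15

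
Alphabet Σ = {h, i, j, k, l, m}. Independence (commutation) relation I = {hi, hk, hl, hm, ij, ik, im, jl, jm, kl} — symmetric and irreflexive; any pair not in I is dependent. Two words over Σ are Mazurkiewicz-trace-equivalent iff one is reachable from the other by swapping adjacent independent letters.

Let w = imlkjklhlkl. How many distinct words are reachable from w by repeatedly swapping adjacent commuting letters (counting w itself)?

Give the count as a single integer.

1134

#0=i has no predecessor
#1=m has no predecessor
#2=l depends on [0:i, 1:m]
#3=k depends on [1:m]
#4=j depends on [3:k]
#5=k depends on [4:j]
#6=l depends on [2:l]
#7=h depends on [4:j]
#8=l depends on [6:l]
#9=k depends on [5:k]
#10=l depends on [8:l]
sources: [0:i, 1:m]
N(rest) = Σ N(rest − s) over sources s of rest; N(one piece) = 1:
  size 1 → [7]=1  [9]=1  [10]=1
  size 2 → [5,9]=1  [7,9]=2  [7,10]=2  [8,10]=1  [9,10]=2
  size 3 → [5,7,9]=3  [5,9,10]=3  [6,8,10]=1  [7,8,10]=3  [7,9,10]=6  [8,9,10]=3
  size 4 → [2,6,8,10]=1  [4,5,7,9]=3  [5,7,9,10]=12  [5,8,9,10]=6  [6,7,8,10]=4  [6,8,9,10]=4  [7,8,9,10]=12
  size 5 → [0,2,6,8,10]=1  [2,6,7,8,10]=5  [2,6,8,9,10]=5  [3,4,5,7,9]=3  [4,5,7,9,10]=15  [5,6,8,9,10]=10  [5,7,8,9,10]=30  [6,7,8,9,10]=20
  size 6 → [0,2,6,7,8,10]=6  [0,2,6,8,9,10]=6  [2,5,6,8,9,10]=15  [2,6,7,8,9,10]=30  [3,4,5,7,9,10]=18  [4,5,7,8,9,10]=45  [5,6,7,8,9,10]=60
  size 7 → [0,2,5,6,8,9,10]=21  [0,2,6,7,8,9,10]=42  [2,5,6,7,8,9,10]=105  [3,4,5,7,8,9,10]=63  [4,5,6,7,8,9,10]=105
  size 8 → [0,2,5,6,7,8,9,10]=168  [2,4,5,6,7,8,9,10]=210  [3,4,5,6,7,8,9,10]=168
  size 9 → [0,2,4,5,6,7,8,9,10]=378  [2,3,4,5,6,7,8,9,10]=378
  first=0(i) contributes 378
  first=1(m) contributes 756
|[w]| = 1134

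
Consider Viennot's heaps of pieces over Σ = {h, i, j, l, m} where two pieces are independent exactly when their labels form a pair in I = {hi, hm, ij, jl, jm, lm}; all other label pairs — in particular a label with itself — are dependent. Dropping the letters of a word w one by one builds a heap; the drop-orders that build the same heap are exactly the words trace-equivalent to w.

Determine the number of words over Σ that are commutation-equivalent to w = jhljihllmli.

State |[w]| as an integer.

24

piece 0:j — minimal
piece 1:h rests on {0:j}
piece 2:l rests on {1:h}
piece 3:j rests on {1:h}
piece 4:i rests on {2:l}
piece 5:h rests on {2:l, 3:j}
piece 6:l rests on {4:i, 5:h}
piece 7:l rests on {6:l}
piece 8:m rests on {4:i}
piece 9:l rests on {7:l}
piece 10:i rests on {8:m, 9:l}
minimal pieces: {0:j}
ways to finish when only these pieces remain (= sum over removing one remaining piece with nothing left below it):
  1 left: {10}→1
  2 left: {8,10}→1  {9,10}→1
  3 left: {7,9,10}→1  {8,9,10}→2
  4 left: {6,7,9,10}→1  {7,8,9,10}→3
  5 left: {5,6,7,9,10}→1  {6,7,8,9,10}→4
  6 left: {3,5,6,7,9,10}→1  {4,6,7,8,9,10}→4  {5,6,7,8,9,10}→5
  7 left: {3,5,6,7,8,9,10}→6  {4,5,6,7,8,9,10}→9
  8 left: {2,4,5,6,7,8,9,10}→9  {3,4,5,6,7,8,9,10}→15
  9 left: {2,3,4,5,6,7,8,9,10}→24
  placing 0:j first → 24 extensions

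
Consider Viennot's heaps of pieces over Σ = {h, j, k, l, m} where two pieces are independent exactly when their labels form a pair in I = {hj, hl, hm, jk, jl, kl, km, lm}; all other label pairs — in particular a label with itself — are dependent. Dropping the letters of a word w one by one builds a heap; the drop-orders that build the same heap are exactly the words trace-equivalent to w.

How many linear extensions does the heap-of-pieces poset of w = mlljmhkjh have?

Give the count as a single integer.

0(m) covers ∅
1(l) covers ∅
2(l) covers 1:l
3(j) covers 0:m
4(m) covers 3:j
5(h) covers ∅
6(k) covers 5:h
7(j) covers 4:m
8(h) covers 6:k
floor of heap: 0:m, 1:l, 5:h
completions by unplaced set U, small U first (add the entries for U minus each lowest piece of U):
  |U|=1: {2}:1  {7}:1  {8}:1
  |U|=2: {1,2}:1  {2,7}:2  {2,8}:2  {4,7}:1  {6,8}:1  {7,8}:2
  |U|=3: {1,2,7}:3  {1,2,8}:3  {2,4,7}:3  {2,6,8}:3  {2,7,8}:6  {3,4,7}:1  {4,7,8}:3  {5,6,8}:1  {6,7,8}:3
  |U|=4: {0,3,4,7}:1  {1,2,4,7}:6  {1,2,6,8}:6  {1,2,7,8}:12  {2,3,4,7}:4  {2,4,7,8}:12  {2,5,6,8}:4  {2,6,7,8}:12  {3,4,7,8}:4  {4,6,7,8}:6  {5,6,7,8}:4
  |U|=5: {0,2,3,4,7}:5  {0,3,4,7,8}:5  {1,2,3,4,7}:10  {1,2,4,7,8}:30  {1,2,5,6,8}:10  {1,2,6,7,8}:30  {2,3,4,7,8}:20  {2,4,6,7,8}:30  {2,5,6,7,8}:20  {3,4,6,7,8}:10  {4,5,6,7,8}:10
  |U|=6: {0,1,2,3,4,7}:15  {0,2,3,4,7,8}:30  {0,3,4,6,7,8}:15  {1,2,3,4,7,8}:60  {1,2,4,6,7,8}:90  {1,2,5,6,7,8}:60  {2,3,4,6,7,8}:60  {2,4,5,6,7,8}:60  {3,4,5,6,7,8}:20
  |U|=7: {0,1,2,3,4,7,8}:105  {0,2,3,4,6,7,8}:105  {0,3,4,5,6,7,8}:35  {1,2,3,4,6,7,8}:210  {1,2,4,5,6,7,8}:210  {2,3,4,5,6,7,8}:140
  start at 0(m): 560
  start at 1(l): 280
  start at 5(h): 420
sum over floor = 1260

1260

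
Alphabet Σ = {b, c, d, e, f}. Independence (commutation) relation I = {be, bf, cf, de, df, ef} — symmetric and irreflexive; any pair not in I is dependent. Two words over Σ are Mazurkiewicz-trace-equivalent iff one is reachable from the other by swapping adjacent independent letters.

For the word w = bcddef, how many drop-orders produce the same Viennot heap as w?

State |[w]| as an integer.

18

piece 0:b — minimal
piece 1:c rests on {0:b}
piece 2:d rests on {1:c}
piece 3:d rests on {2:d}
piece 4:e rests on {1:c}
piece 5:f — minimal
minimal pieces: {0:b, 5:f}
ways to finish when only these pieces remain (= sum over removing one remaining piece with nothing left below it):
  1 left: {3}→1  {4}→1  {5}→1
  2 left: {2,3}→1  {3,4}→2  {3,5}→2  {4,5}→2
  3 left: {2,3,4}→3  {2,3,5}→3  {3,4,5}→6
  4 left: {1,2,3,4}→3  {2,3,4,5}→12
  placing 0:b first → 15 extensions
  placing 5:f first → 3 extensions
total linear extensions = 18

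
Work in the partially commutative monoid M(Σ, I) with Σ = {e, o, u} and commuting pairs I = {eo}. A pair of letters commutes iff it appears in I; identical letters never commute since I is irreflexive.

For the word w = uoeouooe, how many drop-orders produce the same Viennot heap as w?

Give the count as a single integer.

drop 0:u onto floor
drop 1:o onto {0:u}
drop 2:e onto {0:u}
drop 3:o onto {1:o}
drop 4:u onto {2:e, 3:o}
drop 5:o onto {4:u}
drop 6:o onto {5:o}
drop 7:e onto {4:u}
ground layer = {0:u}
drop-orders for the pieces not yet dropped (sum over which currently-grounded one goes next):
  1 to go: {6} 1  {7} 1
  2 to go: {5,6} 1  {6,7} 2
  3 to go: {5,6,7} 3
  4 to go: {4,5,6,7} 3
  5 to go: {2,4,5,6,7} 3  {3,4,5,6,7} 3
  6 to go: {1,3,4,5,6,7} 3  {2,3,4,5,6,7} 6
  if 0:u drops first: 9 orders

9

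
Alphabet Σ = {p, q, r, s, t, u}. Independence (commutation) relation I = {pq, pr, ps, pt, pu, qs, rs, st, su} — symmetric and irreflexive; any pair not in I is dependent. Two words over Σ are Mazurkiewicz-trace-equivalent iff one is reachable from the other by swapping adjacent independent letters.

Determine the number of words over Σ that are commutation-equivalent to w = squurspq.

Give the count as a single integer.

#0=s has no predecessor
#1=q has no predecessor
#2=u depends on [1:q]
#3=u depends on [2:u]
#4=r depends on [3:u]
#5=s depends on [0:s]
#6=p has no predecessor
#7=q depends on [4:r]
sources: [0:s, 1:q, 6:p]
N(rest) = Σ N(rest − s) over sources s of rest; N(one piece) = 1:
  size 1 → [5]=1  [6]=1  [7]=1
  size 2 → [0,5]=1  [4,7]=1  [5,6]=2  [5,7]=2  [6,7]=2
  size 3 → [0,5,6]=3  [0,5,7]=3  [3,4,7]=1  [4,5,7]=3  [4,6,7]=3  [5,6,7]=6
  size 4 → [0,4,5,7]=6  [0,5,6,7]=12  [2,3,4,7]=1  [3,4,5,7]=4  [3,4,6,7]=4  [4,5,6,7]=12
  size 5 → [0,3,4,5,7]=10  [0,4,5,6,7]=30  [1,2,3,4,7]=1  [2,3,4,5,7]=5  [2,3,4,6,7]=5  [3,4,5,6,7]=20
  size 6 → [0,2,3,4,5,7]=15  [0,3,4,5,6,7]=60  [1,2,3,4,5,7]=6  [1,2,3,4,6,7]=6  [2,3,4,5,6,7]=30
  first=0(s) contributes 42
  first=1(q) contributes 105
  first=6(p) contributes 21
|[w]| = 168

168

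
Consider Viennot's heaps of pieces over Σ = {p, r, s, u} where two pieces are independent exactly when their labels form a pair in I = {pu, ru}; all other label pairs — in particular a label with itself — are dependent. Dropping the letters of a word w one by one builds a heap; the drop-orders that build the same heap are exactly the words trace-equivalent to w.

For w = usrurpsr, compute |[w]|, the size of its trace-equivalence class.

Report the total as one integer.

4

0(u) covers ∅
1(s) covers 0:u
2(r) covers 1:s
3(u) covers 1:s
4(r) covers 2:r
5(p) covers 4:r
6(s) covers 3:u, 5:p
7(r) covers 6:s
floor of heap: 0:u
completions by unplaced set U, small U first (add the entries for U minus each lowest piece of U):
  |U|=1: {7}:1
  |U|=2: {6,7}:1
  |U|=3: {3,6,7}:1  {5,6,7}:1
  |U|=4: {3,5,6,7}:2  {4,5,6,7}:1
  |U|=5: {2,4,5,6,7}:1  {3,4,5,6,7}:3
  |U|=6: {2,3,4,5,6,7}:4
  start at 0(u): 4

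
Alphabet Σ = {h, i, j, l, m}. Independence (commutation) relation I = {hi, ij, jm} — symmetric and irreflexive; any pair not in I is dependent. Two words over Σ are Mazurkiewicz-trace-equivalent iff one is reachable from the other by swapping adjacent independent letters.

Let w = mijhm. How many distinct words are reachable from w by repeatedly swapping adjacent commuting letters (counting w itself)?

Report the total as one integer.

drop 0:m onto floor
drop 1:i onto {0:m}
drop 2:j onto floor
drop 3:h onto {0:m, 2:j}
drop 4:m onto {1:i, 3:h}
ground layer = {0:m, 2:j}
drop-orders for the pieces not yet dropped (sum over which currently-grounded one goes next):
  1 to go: {4} 1
  2 to go: {1,4} 1  {3,4} 1
  3 to go: {1,3,4} 2  {2,3,4} 1
  if 0:m drops first: 3 orders
  if 2:j drops first: 2 orders
heap linearizations: 5

5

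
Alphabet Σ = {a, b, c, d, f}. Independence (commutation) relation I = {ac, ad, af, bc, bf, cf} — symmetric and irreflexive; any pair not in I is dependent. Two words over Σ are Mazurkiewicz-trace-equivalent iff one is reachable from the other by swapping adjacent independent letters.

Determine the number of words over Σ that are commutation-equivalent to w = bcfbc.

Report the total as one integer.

30

#0=b has no predecessor
#1=c has no predecessor
#2=f has no predecessor
#3=b depends on [0:b]
#4=c depends on [1:c]
sources: [0:b, 1:c, 2:f]
N(rest) = Σ N(rest − s) over sources s of rest; N(one piece) = 1:
  size 1 → [2]=1  [3]=1  [4]=1
  size 2 → [0,3]=1  [1,4]=1  [2,3]=2  [2,4]=2  [3,4]=2
  size 3 → [0,2,3]=3  [0,3,4]=3  [1,2,4]=3  [1,3,4]=3  [2,3,4]=6
  first=0(b) contributes 12
  first=1(c) contributes 12
  first=2(f) contributes 6
|[w]| = 30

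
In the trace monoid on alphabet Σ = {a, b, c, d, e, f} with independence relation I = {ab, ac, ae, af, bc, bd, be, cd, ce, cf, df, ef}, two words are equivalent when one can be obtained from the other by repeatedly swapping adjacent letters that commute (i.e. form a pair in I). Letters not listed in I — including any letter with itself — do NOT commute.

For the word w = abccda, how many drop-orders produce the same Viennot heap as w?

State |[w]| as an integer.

60

piece 0:a — minimal
piece 1:b — minimal
piece 2:c — minimal
piece 3:c rests on {2:c}
piece 4:d rests on {0:a}
piece 5:a rests on {4:d}
minimal pieces: {0:a, 1:b, 2:c}
ways to finish when only these pieces remain (= sum over removing one remaining piece with nothing left below it):
  1 left: {1}→1  {3}→1  {5}→1
  2 left: {1,3}→2  {1,5}→2  {2,3}→1  {3,5}→2  {4,5}→1
  3 left: {0,4,5}→1  {1,2,3}→3  {1,3,5}→6  {1,4,5}→3  {2,3,5}→3  {3,4,5}→3
  4 left: {0,1,4,5}→4  {0,3,4,5}→4  {1,2,3,5}→12  {1,3,4,5}→12  {2,3,4,5}→6
  placing 0:a first → 30 extensions
  placing 1:b first → 10 extensions
  placing 2:c first → 20 extensions
total linear extensions = 60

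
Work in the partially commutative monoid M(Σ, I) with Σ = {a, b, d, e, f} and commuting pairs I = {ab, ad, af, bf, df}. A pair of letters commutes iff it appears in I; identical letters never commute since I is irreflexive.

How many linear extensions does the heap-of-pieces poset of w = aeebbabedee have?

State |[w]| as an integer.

0(a) covers ∅
1(e) covers 0:a
2(e) covers 1:e
3(b) covers 2:e
4(b) covers 3:b
5(a) covers 2:e
6(b) covers 4:b
7(e) covers 5:a, 6:b
8(d) covers 7:e
9(e) covers 8:d
10(e) covers 9:e
floor of heap: 0:a
completions by unplaced set U, small U first (add the entries for U minus each lowest piece of U):
  |U|=1: {10}:1
  |U|=2: {9,10}:1
  |U|=3: {8,9,10}:1
  |U|=4: {7,8,9,10}:1
  |U|=5: {5,7,8,9,10}:1  {6,7,8,9,10}:1
  |U|=6: {4,6,7,8,9,10}:1  {5,6,7,8,9,10}:2
  |U|=7: {3,4,6,7,8,9,10}:1  {4,5,6,7,8,9,10}:3
  |U|=8: {3,4,5,6,7,8,9,10}:4
  |U|=9: {2,3,4,5,6,7,8,9,10}:4
  start at 0(a): 4

4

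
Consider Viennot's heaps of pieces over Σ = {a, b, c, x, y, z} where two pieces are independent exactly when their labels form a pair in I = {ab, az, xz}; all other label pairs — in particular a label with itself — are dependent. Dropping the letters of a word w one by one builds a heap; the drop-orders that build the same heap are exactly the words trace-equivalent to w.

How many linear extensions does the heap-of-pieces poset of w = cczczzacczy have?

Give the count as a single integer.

#0=c has no predecessor
#1=c depends on [0:c]
#2=z depends on [1:c]
#3=c depends on [2:z]
#4=z depends on [3:c]
#5=z depends on [4:z]
#6=a depends on [3:c]
#7=c depends on [5:z, 6:a]
#8=c depends on [7:c]
#9=z depends on [8:c]
#10=y depends on [9:z]
sources: [0:c]
N(rest) = Σ N(rest − s) over sources s of rest; N(one piece) = 1:
  size 1 → [10]=1
  size 2 → [9,10]=1
  size 3 → [8,9,10]=1
  size 4 → [7,8,9,10]=1
  size 5 → [5,7,8,9,10]=1  [6,7,8,9,10]=1
  size 6 → [4,5,7,8,9,10]=1  [5,6,7,8,9,10]=2
  size 7 → [4,5,6,7,8,9,10]=3
  size 8 → [3,4,5,6,7,8,9,10]=3
  size 9 → [2,3,4,5,6,7,8,9,10]=3
  first=0(c) contributes 3

3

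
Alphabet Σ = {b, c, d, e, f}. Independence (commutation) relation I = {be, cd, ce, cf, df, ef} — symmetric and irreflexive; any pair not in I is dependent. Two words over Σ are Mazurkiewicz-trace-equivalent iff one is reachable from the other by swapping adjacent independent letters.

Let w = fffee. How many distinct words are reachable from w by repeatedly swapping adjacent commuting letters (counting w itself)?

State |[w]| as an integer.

10

drop 0:f onto floor
drop 1:f onto {0:f}
drop 2:f onto {1:f}
drop 3:e onto floor
drop 4:e onto {3:e}
ground layer = {0:f, 3:e}
drop-orders for the pieces not yet dropped (sum over which currently-grounded one goes next):
  1 to go: {2} 1  {4} 1
  2 to go: {1,2} 1  {2,4} 2  {3,4} 1
  3 to go: {0,1,2} 1  {1,2,4} 3  {2,3,4} 3
  if 0:f drops first: 6 orders
  if 3:e drops first: 4 orders
heap linearizations: 10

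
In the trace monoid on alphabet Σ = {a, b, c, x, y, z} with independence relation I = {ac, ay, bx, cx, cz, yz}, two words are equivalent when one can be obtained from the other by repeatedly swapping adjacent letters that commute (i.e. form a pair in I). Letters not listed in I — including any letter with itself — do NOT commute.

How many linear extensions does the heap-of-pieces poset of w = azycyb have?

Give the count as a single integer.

#0=a has no predecessor
#1=z depends on [0:a]
#2=y has no predecessor
#3=c depends on [2:y]
#4=y depends on [3:c]
#5=b depends on [1:z, 4:y]
sources: [0:a, 2:y]
N(rest) = Σ N(rest − s) over sources s of rest; N(one piece) = 1:
  size 1 → [5]=1
  size 2 → [1,5]=1  [4,5]=1
  size 3 → [0,1,5]=1  [1,4,5]=2  [3,4,5]=1
  size 4 → [0,1,4,5]=3  [1,3,4,5]=3  [2,3,4,5]=1
  first=0(a) contributes 4
  first=2(y) contributes 6
|[w]| = 10

10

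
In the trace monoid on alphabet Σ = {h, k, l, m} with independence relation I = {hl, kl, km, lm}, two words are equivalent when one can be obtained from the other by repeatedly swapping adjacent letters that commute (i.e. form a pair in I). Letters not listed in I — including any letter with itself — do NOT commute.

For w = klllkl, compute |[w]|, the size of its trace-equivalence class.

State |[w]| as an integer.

0(k) covers ∅
1(l) covers ∅
2(l) covers 1:l
3(l) covers 2:l
4(k) covers 0:k
5(l) covers 3:l
floor of heap: 0:k, 1:l
completions by unplaced set U, small U first (add the entries for U minus each lowest piece of U):
  |U|=1: {4}:1  {5}:1
  |U|=2: {0,4}:1  {3,5}:1  {4,5}:2
  |U|=3: {0,4,5}:3  {2,3,5}:1  {3,4,5}:3
  |U|=4: {0,3,4,5}:6  {1,2,3,5}:1  {2,3,4,5}:4
  start at 0(k): 5
  start at 1(l): 10
sum over floor = 15

15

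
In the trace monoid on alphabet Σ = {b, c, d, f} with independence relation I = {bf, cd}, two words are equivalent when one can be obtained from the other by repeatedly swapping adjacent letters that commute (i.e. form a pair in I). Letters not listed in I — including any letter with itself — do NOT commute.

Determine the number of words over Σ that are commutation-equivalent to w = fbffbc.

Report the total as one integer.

10

#0=f has no predecessor
#1=b has no predecessor
#2=f depends on [0:f]
#3=f depends on [2:f]
#4=b depends on [1:b]
#5=c depends on [3:f, 4:b]
sources: [0:f, 1:b]
N(rest) = Σ N(rest − s) over sources s of rest; N(one piece) = 1:
  size 1 → [5]=1
  size 2 → [3,5]=1  [4,5]=1
  size 3 → [1,4,5]=1  [2,3,5]=1  [3,4,5]=2
  size 4 → [0,2,3,5]=1  [1,3,4,5]=3  [2,3,4,5]=3
  first=0(f) contributes 6
  first=1(b) contributes 4
|[w]| = 10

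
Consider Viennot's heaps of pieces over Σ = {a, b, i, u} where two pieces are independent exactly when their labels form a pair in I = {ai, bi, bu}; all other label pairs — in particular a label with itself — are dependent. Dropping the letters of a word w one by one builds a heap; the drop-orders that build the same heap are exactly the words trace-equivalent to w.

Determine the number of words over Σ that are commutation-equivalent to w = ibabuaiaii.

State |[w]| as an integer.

100

drop 0:i onto floor
drop 1:b onto floor
drop 2:a onto {1:b}
drop 3:b onto {2:a}
drop 4:u onto {0:i, 2:a}
drop 5:a onto {3:b, 4:u}
drop 6:i onto {4:u}
drop 7:a onto {5:a}
drop 8:i onto {6:i}
drop 9:i onto {8:i}
ground layer = {0:i, 1:b}
drop-orders for the pieces not yet dropped (sum over which currently-grounded one goes next):
  1 to go: {7} 1  {9} 1
  2 to go: {5,7} 1  {7,9} 2  {8,9} 1
  3 to go: {3,5,7} 1  {5,7,9} 3  {6,8,9} 1  {7,8,9} 3
  4 to go: {3,5,7,9} 4  {5,7,8,9} 6  {6,7,8,9} 4
  5 to go: {3,5,7,8,9} 10  {5,6,7,8,9} 10
  6 to go: {3,5,6,7,8,9} 20  {4,5,6,7,8,9} 10
  7 to go: {0,4,5,6,7,8,9} 10  {3,4,5,6,7,8,9} 30
  8 to go: {0,3,4,5,6,7,8,9} 40  {2,3,4,5,6,7,8,9} 30
  if 0:i drops first: 30 orders
  if 1:b drops first: 70 orders
heap linearizations: 100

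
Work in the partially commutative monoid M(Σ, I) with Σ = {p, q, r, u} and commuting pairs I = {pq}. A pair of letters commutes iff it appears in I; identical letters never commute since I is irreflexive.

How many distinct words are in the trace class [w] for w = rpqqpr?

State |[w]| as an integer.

0(r) covers ∅
1(p) covers 0:r
2(q) covers 0:r
3(q) covers 2:q
4(p) covers 1:p
5(r) covers 3:q, 4:p
floor of heap: 0:r
completions by unplaced set U, small U first (add the entries for U minus each lowest piece of U):
  |U|=1: {5}:1
  |U|=2: {3,5}:1  {4,5}:1
  |U|=3: {1,4,5}:1  {2,3,5}:1  {3,4,5}:2
  |U|=4: {1,3,4,5}:3  {2,3,4,5}:3
  start at 0(r): 6

6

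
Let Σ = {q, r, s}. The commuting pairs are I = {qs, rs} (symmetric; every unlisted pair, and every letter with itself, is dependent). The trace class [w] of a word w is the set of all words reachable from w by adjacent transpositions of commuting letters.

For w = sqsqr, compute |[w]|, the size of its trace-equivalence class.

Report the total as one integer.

10

drop 0:s onto floor
drop 1:q onto floor
drop 2:s onto {0:s}
drop 3:q onto {1:q}
drop 4:r onto {3:q}
ground layer = {0:s, 1:q}
drop-orders for the pieces not yet dropped (sum over which currently-grounded one goes next):
  1 to go: {2} 1  {4} 1
  2 to go: {0,2} 1  {2,4} 2  {3,4} 1
  3 to go: {0,2,4} 3  {1,3,4} 1  {2,3,4} 3
  if 0:s drops first: 4 orders
  if 1:q drops first: 6 orders
heap linearizations: 10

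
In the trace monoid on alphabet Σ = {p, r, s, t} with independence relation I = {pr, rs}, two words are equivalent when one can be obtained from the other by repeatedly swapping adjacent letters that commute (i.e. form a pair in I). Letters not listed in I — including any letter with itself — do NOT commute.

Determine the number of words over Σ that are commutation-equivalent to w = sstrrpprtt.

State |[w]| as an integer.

10

#0=s has no predecessor
#1=s depends on [0:s]
#2=t depends on [1:s]
#3=r depends on [2:t]
#4=r depends on [3:r]
#5=p depends on [2:t]
#6=p depends on [5:p]
#7=r depends on [4:r]
#8=t depends on [6:p, 7:r]
#9=t depends on [8:t]
sources: [0:s]
N(rest) = Σ N(rest − s) over sources s of rest; N(one piece) = 1:
  size 1 → [9]=1
  size 2 → [8,9]=1
  size 3 → [6,8,9]=1  [7,8,9]=1
  size 4 → [4,7,8,9]=1  [5,6,8,9]=1  [6,7,8,9]=2
  size 5 → [3,4,7,8,9]=1  [4,6,7,8,9]=3  [5,6,7,8,9]=3
  size 6 → [3,4,6,7,8,9]=4  [4,5,6,7,8,9]=6
  size 7 → [3,4,5,6,7,8,9]=10
  size 8 → [2,3,4,5,6,7,8,9]=10
  first=0(s) contributes 10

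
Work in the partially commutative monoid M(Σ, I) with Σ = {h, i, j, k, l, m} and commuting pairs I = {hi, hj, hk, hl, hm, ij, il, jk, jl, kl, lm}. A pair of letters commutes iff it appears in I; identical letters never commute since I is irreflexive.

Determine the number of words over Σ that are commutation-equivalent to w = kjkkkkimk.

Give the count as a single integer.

drop 0:k onto floor
drop 1:j onto floor
drop 2:k onto {0:k}
drop 3:k onto {2:k}
drop 4:k onto {3:k}
drop 5:k onto {4:k}
drop 6:i onto {5:k}
drop 7:m onto {1:j, 6:i}
drop 8:k onto {7:m}
ground layer = {0:k, 1:j}
drop-orders for the pieces not yet dropped (sum over which currently-grounded one goes next):
  1 to go: {8} 1
  2 to go: {7,8} 1
  3 to go: {1,7,8} 1  {6,7,8} 1
  4 to go: {1,6,7,8} 2  {5,6,7,8} 1
  5 to go: {1,5,6,7,8} 3  {4,5,6,7,8} 1
  6 to go: {1,4,5,6,7,8} 4  {3,4,5,6,7,8} 1
  7 to go: {1,3,4,5,6,7,8} 5  {2,3,4,5,6,7,8} 1
  if 0:k drops first: 6 orders
  if 1:j drops first: 1 orders
heap linearizations: 7

7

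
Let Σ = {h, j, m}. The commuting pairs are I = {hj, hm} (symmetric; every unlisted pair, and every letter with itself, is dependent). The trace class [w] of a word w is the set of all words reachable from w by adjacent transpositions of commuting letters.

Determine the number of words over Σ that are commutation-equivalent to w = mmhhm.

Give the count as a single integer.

drop 0:m onto floor
drop 1:m onto {0:m}
drop 2:h onto floor
drop 3:h onto {2:h}
drop 4:m onto {1:m}
ground layer = {0:m, 2:h}
drop-orders for the pieces not yet dropped (sum over which currently-grounded one goes next):
  1 to go: {3} 1  {4} 1
  2 to go: {1,4} 1  {2,3} 1  {3,4} 2
  3 to go: {0,1,4} 1  {1,3,4} 3  {2,3,4} 3
  if 0:m drops first: 6 orders
  if 2:h drops first: 4 orders
heap linearizations: 10

10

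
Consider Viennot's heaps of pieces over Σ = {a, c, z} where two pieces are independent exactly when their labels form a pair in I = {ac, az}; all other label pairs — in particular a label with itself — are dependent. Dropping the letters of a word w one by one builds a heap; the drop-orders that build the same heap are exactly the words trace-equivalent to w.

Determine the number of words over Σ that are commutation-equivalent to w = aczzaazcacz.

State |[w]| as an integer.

330

piece 0:a — minimal
piece 1:c — minimal
piece 2:z rests on {1:c}
piece 3:z rests on {2:z}
piece 4:a rests on {0:a}
piece 5:a rests on {4:a}
piece 6:z rests on {3:z}
piece 7:c rests on {6:z}
piece 8:a rests on {5:a}
piece 9:c rests on {7:c}
piece 10:z rests on {9:c}
minimal pieces: {0:a, 1:c}
ways to finish when only these pieces remain (= sum over removing one remaining piece with nothing left below it):
  1 left: {8}→1  {10}→1
  2 left: {5,8}→1  {8,10}→2  {9,10}→1
  3 left: {4,5,8}→1  {5,8,10}→3  {7,9,10}→1  {8,9,10}→3
  4 left: {0,4,5,8}→1  {4,5,8,10}→4  {5,8,9,10}→6  {6,7,9,10}→1  {7,8,9,10}→4
  5 left: {0,4,5,8,10}→5  {3,6,7,9,10}→1  {4,5,8,9,10}→10  {5,7,8,9,10}→10  {6,7,8,9,10}→5
  6 left: {0,4,5,8,9,10}→15  {2,3,6,7,9,10}→1  {3,6,7,8,9,10}→6  {4,5,7,8,9,10}→20  {5,6,7,8,9,10}→15
  7 left: {0,4,5,7,8,9,10}→35  {1,2,3,6,7,9,10}→1  {2,3,6,7,8,9,10}→7  {3,5,6,7,8,9,10}→21  {4,5,6,7,8,9,10}→35
  8 left: {0,4,5,6,7,8,9,10}→70  {1,2,3,6,7,8,9,10}→8  {2,3,5,6,7,8,9,10}→28  {3,4,5,6,7,8,9,10}→56
  9 left: {0,3,4,5,6,7,8,9,10}→126  {1,2,3,5,6,7,8,9,10}→36  {2,3,4,5,6,7,8,9,10}→84
  placing 0:a first → 120 extensions
  placing 1:c first → 210 extensions
total linear extensions = 330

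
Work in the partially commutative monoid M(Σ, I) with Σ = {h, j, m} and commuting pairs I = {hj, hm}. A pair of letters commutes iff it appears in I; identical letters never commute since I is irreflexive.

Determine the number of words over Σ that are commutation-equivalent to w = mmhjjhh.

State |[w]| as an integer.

35

piece 0:m — minimal
piece 1:m rests on {0:m}
piece 2:h — minimal
piece 3:j rests on {1:m}
piece 4:j rests on {3:j}
piece 5:h rests on {2:h}
piece 6:h rests on {5:h}
minimal pieces: {0:m, 2:h}
ways to finish when only these pieces remain (= sum over removing one remaining piece with nothing left below it):
  1 left: {4}→1  {6}→1
  2 left: {3,4}→1  {4,6}→2  {5,6}→1
  3 left: {1,3,4}→1  {2,5,6}→1  {3,4,6}→3  {4,5,6}→3
  4 left: {0,1,3,4}→1  {1,3,4,6}→4  {2,4,5,6}→4  {3,4,5,6}→6
  5 left: {0,1,3,4,6}→5  {1,3,4,5,6}→10  {2,3,4,5,6}→10
  placing 0:m first → 20 extensions
  placing 2:h first → 15 extensions
total linear extensions = 35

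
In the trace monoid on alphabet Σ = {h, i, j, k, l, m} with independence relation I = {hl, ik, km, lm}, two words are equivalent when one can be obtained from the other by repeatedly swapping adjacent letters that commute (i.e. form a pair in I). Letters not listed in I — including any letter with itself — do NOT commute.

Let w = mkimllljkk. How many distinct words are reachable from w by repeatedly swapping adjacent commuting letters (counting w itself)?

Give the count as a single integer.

13

0(m) covers ∅
1(k) covers ∅
2(i) covers 0:m
3(m) covers 2:i
4(l) covers 1:k, 2:i
5(l) covers 4:l
6(l) covers 5:l
7(j) covers 3:m, 6:l
8(k) covers 7:j
9(k) covers 8:k
floor of heap: 0:m, 1:k
completions by unplaced set U, small U first (add the entries for U minus each lowest piece of U):
  |U|=1: {9}:1
  |U|=2: {8,9}:1
  |U|=3: {7,8,9}:1
  |U|=4: {3,7,8,9}:1  {6,7,8,9}:1
  |U|=5: {3,6,7,8,9}:2  {5,6,7,8,9}:1
  |U|=6: {3,5,6,7,8,9}:3  {4,5,6,7,8,9}:1
  |U|=7: {1,4,5,6,7,8,9}:1  {3,4,5,6,7,8,9}:4
  |U|=8: {1,3,4,5,6,7,8,9}:5  {2,3,4,5,6,7,8,9}:4
  start at 0(m): 9
  start at 1(k): 4
sum over floor = 13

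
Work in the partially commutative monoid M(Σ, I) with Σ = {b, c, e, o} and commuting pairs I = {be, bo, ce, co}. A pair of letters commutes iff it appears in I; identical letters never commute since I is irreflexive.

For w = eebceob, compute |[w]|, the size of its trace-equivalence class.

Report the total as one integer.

35

0(e) covers ∅
1(e) covers 0:e
2(b) covers ∅
3(c) covers 2:b
4(e) covers 1:e
5(o) covers 4:e
6(b) covers 3:c
floor of heap: 0:e, 2:b
completions by unplaced set U, small U first (add the entries for U minus each lowest piece of U):
  |U|=1: {5}:1  {6}:1
  |U|=2: {3,6}:1  {4,5}:1  {5,6}:2
  |U|=3: {1,4,5}:1  {2,3,6}:1  {3,5,6}:3  {4,5,6}:3
  |U|=4: {0,1,4,5}:1  {1,4,5,6}:4  {2,3,5,6}:4  {3,4,5,6}:6
  |U|=5: {0,1,4,5,6}:5  {1,3,4,5,6}:10  {2,3,4,5,6}:10
  start at 0(e): 20
  start at 2(b): 15
sum over floor = 35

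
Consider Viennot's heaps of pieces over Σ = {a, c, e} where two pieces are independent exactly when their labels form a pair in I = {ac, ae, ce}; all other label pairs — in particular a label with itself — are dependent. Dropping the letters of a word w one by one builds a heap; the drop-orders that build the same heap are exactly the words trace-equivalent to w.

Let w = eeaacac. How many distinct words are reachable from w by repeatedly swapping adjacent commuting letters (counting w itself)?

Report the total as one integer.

#0=e has no predecessor
#1=e depends on [0:e]
#2=a has no predecessor
#3=a depends on [2:a]
#4=c has no predecessor
#5=a depends on [3:a]
#6=c depends on [4:c]
sources: [0:e, 2:a, 4:c]
N(rest) = Σ N(rest − s) over sources s of rest; N(one piece) = 1:
  size 1 → [1]=1  [5]=1  [6]=1
  size 2 → [0,1]=1  [1,5]=2  [1,6]=2  [3,5]=1  [4,6]=1  [5,6]=2
  size 3 → [0,1,5]=3  [0,1,6]=3  [1,3,5]=3  [1,4,6]=3  [1,5,6]=6  [2,3,5]=1  [3,5,6]=3  [4,5,6]=3
  size 4 → [0,1,3,5]=6  [0,1,4,6]=6  [0,1,5,6]=12  [1,2,3,5]=4  [1,3,5,6]=12  [1,4,5,6]=12  [2,3,5,6]=4  [3,4,5,6]=6
  size 5 → [0,1,2,3,5]=10  [0,1,3,5,6]=30  [0,1,4,5,6]=30  [1,2,3,5,6]=20  [1,3,4,5,6]=30  [2,3,4,5,6]=10
  first=0(e) contributes 60
  first=2(a) contributes 90
  first=4(c) contributes 60
|[w]| = 210

210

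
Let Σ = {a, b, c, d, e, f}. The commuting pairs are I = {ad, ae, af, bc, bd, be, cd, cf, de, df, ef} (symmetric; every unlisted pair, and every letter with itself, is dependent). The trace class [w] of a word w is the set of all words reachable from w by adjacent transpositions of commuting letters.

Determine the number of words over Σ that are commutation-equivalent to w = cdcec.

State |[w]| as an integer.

0(c) covers ∅
1(d) covers ∅
2(c) covers 0:c
3(e) covers 2:c
4(c) covers 3:e
floor of heap: 0:c, 1:d
completions by unplaced set U, small U first (add the entries for U minus each lowest piece of U):
  |U|=1: {1}:1  {4}:1
  |U|=2: {1,4}:2  {3,4}:1
  |U|=3: {1,3,4}:3  {2,3,4}:1
  start at 0(c): 4
  start at 1(d): 1
sum over floor = 5

5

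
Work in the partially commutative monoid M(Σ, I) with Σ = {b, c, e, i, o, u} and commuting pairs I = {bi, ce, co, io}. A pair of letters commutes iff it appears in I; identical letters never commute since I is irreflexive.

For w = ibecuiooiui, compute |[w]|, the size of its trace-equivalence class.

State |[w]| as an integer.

#0=i has no predecessor
#1=b has no predecessor
#2=e depends on [0:i, 1:b]
#3=c depends on [0:i, 1:b]
#4=u depends on [2:e, 3:c]
#5=i depends on [4:u]
#6=o depends on [4:u]
#7=o depends on [6:o]
#8=i depends on [5:i]
#9=u depends on [7:o, 8:i]
#10=i depends on [9:u]
sources: [0:i, 1:b]
N(rest) = Σ N(rest − s) over sources s of rest; N(one piece) = 1:
  size 1 → [10]=1
  size 2 → [9,10]=1
  size 3 → [7,9,10]=1  [8,9,10]=1
  size 4 → [5,8,9,10]=1  [6,7,9,10]=1  [7,8,9,10]=2
  size 5 → [5,7,8,9,10]=3  [6,7,8,9,10]=3
  size 6 → [5,6,7,8,9,10]=6
  size 7 → [4,5,6,7,8,9,10]=6
  size 8 → [2,4,5,6,7,8,9,10]=6  [3,4,5,6,7,8,9,10]=6
  size 9 → [2,3,4,5,6,7,8,9,10]=12
  first=0(i) contributes 12
  first=1(b) contributes 12
|[w]| = 24

24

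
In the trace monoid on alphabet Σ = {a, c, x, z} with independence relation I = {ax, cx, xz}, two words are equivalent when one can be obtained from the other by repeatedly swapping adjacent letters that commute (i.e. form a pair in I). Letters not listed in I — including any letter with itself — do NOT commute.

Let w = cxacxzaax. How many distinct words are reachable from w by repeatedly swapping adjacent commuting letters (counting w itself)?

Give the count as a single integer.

84

piece 0:c — minimal
piece 1:x — minimal
piece 2:a rests on {0:c}
piece 3:c rests on {2:a}
piece 4:x rests on {1:x}
piece 5:z rests on {3:c}
piece 6:a rests on {5:z}
piece 7:a rests on {6:a}
piece 8:x rests on {4:x}
minimal pieces: {0:c, 1:x}
ways to finish when only these pieces remain (= sum over removing one remaining piece with nothing left below it):
  1 left: {7}→1  {8}→1
  2 left: {4,8}→1  {6,7}→1  {7,8}→2
  3 left: {1,4,8}→1  {4,7,8}→3  {5,6,7}→1  {6,7,8}→3
  4 left: {1,4,7,8}→4  {3,5,6,7}→1  {4,6,7,8}→6  {5,6,7,8}→4
  5 left: {1,4,6,7,8}→10  {2,3,5,6,7}→1  {3,5,6,7,8}→5  {4,5,6,7,8}→10
  6 left: {0,2,3,5,6,7}→1  {1,4,5,6,7,8}→20  {2,3,5,6,7,8}→6  {3,4,5,6,7,8}→15
  7 left: {0,2,3,5,6,7,8}→7  {1,3,4,5,6,7,8}→35  {2,3,4,5,6,7,8}→21
  placing 0:c first → 56 extensions
  placing 1:x first → 28 extensions
total linear extensions = 84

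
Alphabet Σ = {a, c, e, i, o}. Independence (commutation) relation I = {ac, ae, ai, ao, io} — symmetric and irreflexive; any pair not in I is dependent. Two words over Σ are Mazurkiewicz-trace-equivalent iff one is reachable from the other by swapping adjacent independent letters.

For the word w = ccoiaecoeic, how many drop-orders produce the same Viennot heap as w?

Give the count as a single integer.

drop 0:c onto floor
drop 1:c onto {0:c}
drop 2:o onto {1:c}
drop 3:i onto {1:c}
drop 4:a onto floor
drop 5:e onto {2:o, 3:i}
drop 6:c onto {5:e}
drop 7:o onto {6:c}
drop 8:e onto {7:o}
drop 9:i onto {8:e}
drop 10:c onto {9:i}
ground layer = {0:c, 4:a}
drop-orders for the pieces not yet dropped (sum over which currently-grounded one goes next):
  1 to go: {4} 1  {10} 1
  2 to go: {4,10} 2  {9,10} 1
  3 to go: {4,9,10} 3  {8,9,10} 1
  4 to go: {4,8,9,10} 4  {7,8,9,10} 1
  5 to go: {4,7,8,9,10} 5  {6,7,8,9,10} 1
  6 to go: {4,6,7,8,9,10} 6  {5,6,7,8,9,10} 1
  7 to go: {2,5,6,7,8,9,10} 1  {3,5,6,7,8,9,10} 1  {4,5,6,7,8,9,10} 7
  8 to go: {2,3,5,6,7,8,9,10} 2  {2,4,5,6,7,8,9,10} 8  {3,4,5,6,7,8,9,10} 8
  9 to go: {1,2,3,5,6,7,8,9,10} 2  {2,3,4,5,6,7,8,9,10} 18
  if 0:c drops first: 20 orders
  if 4:a drops first: 2 orders
heap linearizations: 22

22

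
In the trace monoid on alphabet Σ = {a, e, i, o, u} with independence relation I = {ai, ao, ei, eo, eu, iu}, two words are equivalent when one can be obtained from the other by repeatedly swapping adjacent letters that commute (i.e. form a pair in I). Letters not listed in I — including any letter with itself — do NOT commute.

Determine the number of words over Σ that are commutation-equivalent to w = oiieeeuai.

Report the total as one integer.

379

0(o) covers ∅
1(i) covers 0:o
2(i) covers 1:i
3(e) covers ∅
4(e) covers 3:e
5(e) covers 4:e
6(u) covers 0:o
7(a) covers 5:e, 6:u
8(i) covers 2:i
floor of heap: 0:o, 3:e
completions by unplaced set U, small U first (add the entries for U minus each lowest piece of U):
  |U|=1: {7}:1  {8}:1
  |U|=2: {2,8}:1  {5,7}:1  {6,7}:1  {7,8}:2
  |U|=3: {1,2,8}:1  {2,7,8}:3  {4,5,7}:1  {5,6,7}:2  {5,7,8}:3  {6,7,8}:3
  |U|=4: {1,2,7,8}:4  {2,5,7,8}:6  {2,6,7,8}:6  {3,4,5,7}:1  {4,5,6,7}:3  {4,5,7,8}:4  {5,6,7,8}:8
  |U|=5: {1,2,5,7,8}:10  {1,2,6,7,8}:10  {2,4,5,7,8}:10  {2,5,6,7,8}:20  {3,4,5,6,7}:4  {3,4,5,7,8}:5  {4,5,6,7,8}:15
  |U|=6: {0,1,2,6,7,8}:10  {1,2,4,5,7,8}:20  {1,2,5,6,7,8}:40  {2,3,4,5,7,8}:15  {2,4,5,6,7,8}:45  {3,4,5,6,7,8}:24
  |U|=7: {0,1,2,5,6,7,8}:50  {1,2,3,4,5,7,8}:35  {1,2,4,5,6,7,8}:105  {2,3,4,5,6,7,8}:84
  start at 0(o): 224
  start at 3(e): 155
sum over floor = 379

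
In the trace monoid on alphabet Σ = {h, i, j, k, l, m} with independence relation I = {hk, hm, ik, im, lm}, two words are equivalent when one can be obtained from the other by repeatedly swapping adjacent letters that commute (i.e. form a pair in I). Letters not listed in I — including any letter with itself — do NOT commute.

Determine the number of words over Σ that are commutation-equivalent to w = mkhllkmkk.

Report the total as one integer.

3

#0=m has no predecessor
#1=k depends on [0:m]
#2=h has no predecessor
#3=l depends on [1:k, 2:h]
#4=l depends on [3:l]
#5=k depends on [4:l]
#6=m depends on [5:k]
#7=k depends on [6:m]
#8=k depends on [7:k]
sources: [0:m, 2:h]
N(rest) = Σ N(rest − s) over sources s of rest; N(one piece) = 1:
  size 1 → [8]=1
  size 2 → [7,8]=1
  size 3 → [6,7,8]=1
  size 4 → [5,6,7,8]=1
  size 5 → [4,5,6,7,8]=1
  size 6 → [3,4,5,6,7,8]=1
  size 7 → [1,3,4,5,6,7,8]=1  [2,3,4,5,6,7,8]=1
  first=0(m) contributes 2
  first=2(h) contributes 1
|[w]| = 3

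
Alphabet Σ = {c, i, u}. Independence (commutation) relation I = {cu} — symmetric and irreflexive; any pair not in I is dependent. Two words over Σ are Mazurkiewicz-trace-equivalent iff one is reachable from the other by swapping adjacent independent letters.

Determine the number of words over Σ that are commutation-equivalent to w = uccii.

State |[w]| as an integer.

3

drop 0:u onto floor
drop 1:c onto floor
drop 2:c onto {1:c}
drop 3:i onto {0:u, 2:c}
drop 4:i onto {3:i}
ground layer = {0:u, 1:c}
drop-orders for the pieces not yet dropped (sum over which currently-grounded one goes next):
  1 to go: {4} 1
  2 to go: {3,4} 1
  3 to go: {0,3,4} 1  {2,3,4} 1
  if 0:u drops first: 1 orders
  if 1:c drops first: 2 orders
heap linearizations: 3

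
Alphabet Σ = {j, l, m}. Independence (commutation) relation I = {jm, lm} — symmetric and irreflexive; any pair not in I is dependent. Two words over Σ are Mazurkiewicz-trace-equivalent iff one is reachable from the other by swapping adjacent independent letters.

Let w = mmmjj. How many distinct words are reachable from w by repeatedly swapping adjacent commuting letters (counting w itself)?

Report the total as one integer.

10

0(m) covers ∅
1(m) covers 0:m
2(m) covers 1:m
3(j) covers ∅
4(j) covers 3:j
floor of heap: 0:m, 3:j
completions by unplaced set U, small U first (add the entries for U minus each lowest piece of U):
  |U|=1: {2}:1  {4}:1
  |U|=2: {1,2}:1  {2,4}:2  {3,4}:1
  |U|=3: {0,1,2}:1  {1,2,4}:3  {2,3,4}:3
  start at 0(m): 6
  start at 3(j): 4
sum over floor = 10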